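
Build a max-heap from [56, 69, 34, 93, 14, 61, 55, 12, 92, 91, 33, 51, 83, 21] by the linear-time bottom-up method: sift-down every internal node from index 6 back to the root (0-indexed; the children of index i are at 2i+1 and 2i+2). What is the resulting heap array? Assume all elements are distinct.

[93, 92, 83, 69, 91, 61, 55, 12, 56, 14, 33, 51, 34, 21]

sift down from index 6: already satisfies heap property
sift down from index 5:
  61 vs larger child 83 at index 12, swap → [56, 69, 34, 93, 14, 83, 55, 12, 92, 91, 33, 51, 61, 21]
sift down from index 4:
  14 vs larger child 91 at index 9, swap → [56, 69, 34, 93, 91, 83, 55, 12, 92, 14, 33, 51, 61, 21]
sift down from index 3: already satisfies heap property
sift down from index 2:
  34 vs larger child 83 at index 5, swap → [56, 69, 83, 93, 91, 34, 55, 12, 92, 14, 33, 51, 61, 21]
  34 vs larger child 61 at index 12, swap → [56, 69, 83, 93, 91, 61, 55, 12, 92, 14, 33, 51, 34, 21]
sift down from index 1:
  69 vs larger child 93 at index 3, swap → [56, 93, 83, 69, 91, 61, 55, 12, 92, 14, 33, 51, 34, 21]
  69 vs larger child 92 at index 8, swap → [56, 93, 83, 92, 91, 61, 55, 12, 69, 14, 33, 51, 34, 21]
sift down from index 0:
  56 vs larger child 93 at index 1, swap → [93, 56, 83, 92, 91, 61, 55, 12, 69, 14, 33, 51, 34, 21]
  56 vs larger child 92 at index 3, swap → [93, 92, 83, 56, 91, 61, 55, 12, 69, 14, 33, 51, 34, 21]
  56 vs larger child 69 at index 8, swap → [93, 92, 83, 69, 91, 61, 55, 12, 56, 14, 33, 51, 34, 21]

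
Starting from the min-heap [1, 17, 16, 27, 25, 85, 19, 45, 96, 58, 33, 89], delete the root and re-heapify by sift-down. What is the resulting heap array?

[16, 17, 19, 27, 25, 85, 89, 45, 96, 58, 33]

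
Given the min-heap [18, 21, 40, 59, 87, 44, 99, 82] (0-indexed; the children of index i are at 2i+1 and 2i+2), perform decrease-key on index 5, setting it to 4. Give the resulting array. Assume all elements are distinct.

set index 5 from 44 to 4 → [18, 21, 40, 59, 87, 4, 99, 82]
4 < parent 40 at index 2, swap → [18, 21, 4, 59, 87, 40, 99, 82]
4 < parent 18 at index 0, swap → [4, 21, 18, 59, 87, 40, 99, 82]

[4, 21, 18, 59, 87, 40, 99, 82]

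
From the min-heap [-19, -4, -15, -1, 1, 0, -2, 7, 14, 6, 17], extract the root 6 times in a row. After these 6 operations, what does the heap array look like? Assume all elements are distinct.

[1, 6, 14, 17, 7]

extract-min #1 returns -19:
  remove root -19; move last element 17 to root → [17, -4, -15, -1, 1, 0, -2, 7, 14, 6]
  17 vs smaller child -15 at index 2, swap → [-15, -4, 17, -1, 1, 0, -2, 7, 14, 6]
  17 vs smaller child -2 at index 6, swap → [-15, -4, -2, -1, 1, 0, 17, 7, 14, 6]
extract-min #2 returns -15:
  remove root -15; move last element 6 to root → [6, -4, -2, -1, 1, 0, 17, 7, 14]
  6 vs smaller child -4 at index 1, swap → [-4, 6, -2, -1, 1, 0, 17, 7, 14]
  6 vs smaller child -1 at index 3, swap → [-4, -1, -2, 6, 1, 0, 17, 7, 14]
extract-min #3 returns -4:
  remove root -4; move last element 14 to root → [14, -1, -2, 6, 1, 0, 17, 7]
  14 vs smaller child -2 at index 2, swap → [-2, -1, 14, 6, 1, 0, 17, 7]
  14 vs smaller child 0 at index 5, swap → [-2, -1, 0, 6, 1, 14, 17, 7]
extract-min #4 returns -2:
  remove root -2; move last element 7 to root → [7, -1, 0, 6, 1, 14, 17]
  7 vs smaller child -1 at index 1, swap → [-1, 7, 0, 6, 1, 14, 17]
  7 vs smaller child 1 at index 4, swap → [-1, 1, 0, 6, 7, 14, 17]
extract-min #5 returns -1:
  remove root -1; move last element 17 to root → [17, 1, 0, 6, 7, 14]
  17 vs smaller child 0 at index 2, swap → [0, 1, 17, 6, 7, 14]
  17 vs only child 14 at index 5, swap → [0, 1, 14, 6, 7, 17]
extract-min #6 returns 0:
  remove root 0; move last element 17 to root → [17, 1, 14, 6, 7]
  17 vs smaller child 1 at index 1, swap → [1, 17, 14, 6, 7]
  17 vs smaller child 6 at index 3, swap → [1, 6, 14, 17, 7]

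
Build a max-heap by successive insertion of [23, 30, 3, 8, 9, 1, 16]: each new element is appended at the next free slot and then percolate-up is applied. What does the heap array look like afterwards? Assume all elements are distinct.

Insert 23:
  append 23 at index 0 → [23] (no swap needed)
Insert 30:
  append 30 at index 1 → [23, 30]
  30 > parent 23 at index 0, swap → [30, 23]
Insert 3:
  append 3 at index 2 → [30, 23, 3] (no swap needed)
Insert 8:
  append 8 at index 3 → [30, 23, 3, 8] (no swap needed)
Insert 9:
  append 9 at index 4 → [30, 23, 3, 8, 9] (no swap needed)
Insert 1:
  append 1 at index 5 → [30, 23, 3, 8, 9, 1] (no swap needed)
Insert 16:
  append 16 at index 6 → [30, 23, 3, 8, 9, 1, 16]
  16 > parent 3 at index 2, swap → [30, 23, 16, 8, 9, 1, 3]

[30, 23, 16, 8, 9, 1, 3]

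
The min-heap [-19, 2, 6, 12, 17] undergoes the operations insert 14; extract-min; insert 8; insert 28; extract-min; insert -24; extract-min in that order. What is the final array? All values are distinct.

insert 14:
  append 14 at index 5 → [-19, 2, 6, 12, 17, 14] (no swap needed)
extract-min → returns -19:
  remove root -19; move last element 14 to root → [14, 2, 6, 12, 17]
  14 vs smaller child 2 at index 1, swap → [2, 14, 6, 12, 17]
  14 vs smaller child 12 at index 3, swap → [2, 12, 6, 14, 17]
insert 8:
  append 8 at index 5 → [2, 12, 6, 14, 17, 8] (no swap needed)
insert 28:
  append 28 at index 6 → [2, 12, 6, 14, 17, 8, 28] (no swap needed)
extract-min → returns 2:
  remove root 2; move last element 28 to root → [28, 12, 6, 14, 17, 8]
  28 vs smaller child 6 at index 2, swap → [6, 12, 28, 14, 17, 8]
  28 vs only child 8 at index 5, swap → [6, 12, 8, 14, 17, 28]
insert -24:
  append -24 at index 6 → [6, 12, 8, 14, 17, 28, -24]
  -24 < parent 8 at index 2, swap → [6, 12, -24, 14, 17, 28, 8]
  -24 < parent 6 at index 0, swap → [-24, 12, 6, 14, 17, 28, 8]
extract-min → returns -24:
  remove root -24; move last element 8 to root → [8, 12, 6, 14, 17, 28]
  8 vs smaller child 6 at index 2, swap → [6, 12, 8, 14, 17, 28]

[6, 12, 8, 14, 17, 28]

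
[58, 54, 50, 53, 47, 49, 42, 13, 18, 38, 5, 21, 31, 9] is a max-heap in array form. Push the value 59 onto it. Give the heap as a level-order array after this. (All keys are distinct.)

[59, 54, 58, 53, 47, 49, 50, 13, 18, 38, 5, 21, 31, 9, 42]

append 59 at index 14 → [58, 54, 50, 53, 47, 49, 42, 13, 18, 38, 5, 21, 31, 9, 59]
59 > parent 42 at index 6, swap → [58, 54, 50, 53, 47, 49, 59, 13, 18, 38, 5, 21, 31, 9, 42]
59 > parent 50 at index 2, swap → [58, 54, 59, 53, 47, 49, 50, 13, 18, 38, 5, 21, 31, 9, 42]
59 > parent 58 at index 0, swap → [59, 54, 58, 53, 47, 49, 50, 13, 18, 38, 5, 21, 31, 9, 42]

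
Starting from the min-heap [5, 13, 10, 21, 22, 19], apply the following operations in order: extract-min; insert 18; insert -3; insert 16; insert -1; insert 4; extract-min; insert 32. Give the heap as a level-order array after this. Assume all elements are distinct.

extract-min → returns 5:
  remove root 5; move last element 19 to root → [19, 13, 10, 21, 22]
  19 vs smaller child 10 at index 2, swap → [10, 13, 19, 21, 22]
insert 18:
  append 18 at index 5 → [10, 13, 19, 21, 22, 18]
  18 < parent 19 at index 2, swap → [10, 13, 18, 21, 22, 19]
insert -3:
  append -3 at index 6 → [10, 13, 18, 21, 22, 19, -3]
  -3 < parent 18 at index 2, swap → [10, 13, -3, 21, 22, 19, 18]
  -3 < parent 10 at index 0, swap → [-3, 13, 10, 21, 22, 19, 18]
insert 16:
  append 16 at index 7 → [-3, 13, 10, 21, 22, 19, 18, 16]
  16 < parent 21 at index 3, swap → [-3, 13, 10, 16, 22, 19, 18, 21]
insert -1:
  append -1 at index 8 → [-3, 13, 10, 16, 22, 19, 18, 21, -1]
  -1 < parent 16 at index 3, swap → [-3, 13, 10, -1, 22, 19, 18, 21, 16]
  -1 < parent 13 at index 1, swap → [-3, -1, 10, 13, 22, 19, 18, 21, 16]
insert 4:
  append 4 at index 9 → [-3, -1, 10, 13, 22, 19, 18, 21, 16, 4]
  4 < parent 22 at index 4, swap → [-3, -1, 10, 13, 4, 19, 18, 21, 16, 22]
extract-min → returns -3:
  remove root -3; move last element 22 to root → [22, -1, 10, 13, 4, 19, 18, 21, 16]
  22 vs smaller child -1 at index 1, swap → [-1, 22, 10, 13, 4, 19, 18, 21, 16]
  22 vs smaller child 4 at index 4, swap → [-1, 4, 10, 13, 22, 19, 18, 21, 16]
insert 32:
  append 32 at index 9 → [-1, 4, 10, 13, 22, 19, 18, 21, 16, 32] (no swap needed)

[-1, 4, 10, 13, 22, 19, 18, 21, 16, 32]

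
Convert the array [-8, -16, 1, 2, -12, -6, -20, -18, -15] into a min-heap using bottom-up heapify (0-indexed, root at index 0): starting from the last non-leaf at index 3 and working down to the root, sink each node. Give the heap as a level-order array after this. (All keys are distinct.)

[-20, -18, -8, -16, -12, -6, 1, 2, -15]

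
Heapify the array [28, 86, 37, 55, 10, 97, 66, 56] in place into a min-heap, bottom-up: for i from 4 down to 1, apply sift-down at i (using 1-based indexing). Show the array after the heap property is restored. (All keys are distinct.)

[10, 28, 37, 55, 86, 97, 66, 56]

sift down from index 4: already satisfies heap property
sift down from index 3: already satisfies heap property
sift down from index 2:
  86 vs smaller child 10 at index 5, swap → [28, 10, 37, 55, 86, 97, 66, 56]
sift down from index 1:
  28 vs smaller child 10 at index 2, swap → [10, 28, 37, 55, 86, 97, 66, 56]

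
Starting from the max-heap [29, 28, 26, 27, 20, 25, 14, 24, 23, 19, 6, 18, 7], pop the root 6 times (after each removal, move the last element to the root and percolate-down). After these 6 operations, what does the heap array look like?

[23, 20, 19, 18, 7, 6, 14]

extract-max #1 returns 29:
  remove root 29; move last element 7 to root → [7, 28, 26, 27, 20, 25, 14, 24, 23, 19, 6, 18]
  7 vs larger child 28 at index 1, swap → [28, 7, 26, 27, 20, 25, 14, 24, 23, 19, 6, 18]
  7 vs larger child 27 at index 3, swap → [28, 27, 26, 7, 20, 25, 14, 24, 23, 19, 6, 18]
  7 vs larger child 24 at index 7, swap → [28, 27, 26, 24, 20, 25, 14, 7, 23, 19, 6, 18]
extract-max #2 returns 28:
  remove root 28; move last element 18 to root → [18, 27, 26, 24, 20, 25, 14, 7, 23, 19, 6]
  18 vs larger child 27 at index 1, swap → [27, 18, 26, 24, 20, 25, 14, 7, 23, 19, 6]
  18 vs larger child 24 at index 3, swap → [27, 24, 26, 18, 20, 25, 14, 7, 23, 19, 6]
  18 vs larger child 23 at index 8, swap → [27, 24, 26, 23, 20, 25, 14, 7, 18, 19, 6]
extract-max #3 returns 27:
  remove root 27; move last element 6 to root → [6, 24, 26, 23, 20, 25, 14, 7, 18, 19]
  6 vs larger child 26 at index 2, swap → [26, 24, 6, 23, 20, 25, 14, 7, 18, 19]
  6 vs larger child 25 at index 5, swap → [26, 24, 25, 23, 20, 6, 14, 7, 18, 19]
extract-max #4 returns 26:
  remove root 26; move last element 19 to root → [19, 24, 25, 23, 20, 6, 14, 7, 18]
  19 vs larger child 25 at index 2, swap → [25, 24, 19, 23, 20, 6, 14, 7, 18]
extract-max #5 returns 25:
  remove root 25; move last element 18 to root → [18, 24, 19, 23, 20, 6, 14, 7]
  18 vs larger child 24 at index 1, swap → [24, 18, 19, 23, 20, 6, 14, 7]
  18 vs larger child 23 at index 3, swap → [24, 23, 19, 18, 20, 6, 14, 7]
extract-max #6 returns 24:
  remove root 24; move last element 7 to root → [7, 23, 19, 18, 20, 6, 14]
  7 vs larger child 23 at index 1, swap → [23, 7, 19, 18, 20, 6, 14]
  7 vs larger child 20 at index 4, swap → [23, 20, 19, 18, 7, 6, 14]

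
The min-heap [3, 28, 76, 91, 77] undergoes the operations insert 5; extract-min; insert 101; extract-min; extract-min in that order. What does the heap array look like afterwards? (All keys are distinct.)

insert 5:
  append 5 at index 5 → [3, 28, 76, 91, 77, 5]
  5 < parent 76 at index 2, swap → [3, 28, 5, 91, 77, 76]
extract-min → returns 3:
  remove root 3; move last element 76 to root → [76, 28, 5, 91, 77]
  76 vs smaller child 5 at index 2, swap → [5, 28, 76, 91, 77]
insert 101:
  append 101 at index 5 → [5, 28, 76, 91, 77, 101] (no swap needed)
extract-min → returns 5:
  remove root 5; move last element 101 to root → [101, 28, 76, 91, 77]
  101 vs smaller child 28 at index 1, swap → [28, 101, 76, 91, 77]
  101 vs smaller child 77 at index 4, swap → [28, 77, 76, 91, 101]
extract-min → returns 28:
  remove root 28; move last element 101 to root → [101, 77, 76, 91]
  101 vs smaller child 76 at index 2, swap → [76, 77, 101, 91]

[76, 77, 101, 91]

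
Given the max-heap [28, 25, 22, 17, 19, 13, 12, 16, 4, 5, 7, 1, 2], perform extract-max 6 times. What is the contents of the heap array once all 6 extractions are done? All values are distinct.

extract-max #1 returns 28:
  remove root 28; move last element 2 to root → [2, 25, 22, 17, 19, 13, 12, 16, 4, 5, 7, 1]
  2 vs larger child 25 at index 1, swap → [25, 2, 22, 17, 19, 13, 12, 16, 4, 5, 7, 1]
  2 vs larger child 19 at index 4, swap → [25, 19, 22, 17, 2, 13, 12, 16, 4, 5, 7, 1]
  2 vs larger child 7 at index 10, swap → [25, 19, 22, 17, 7, 13, 12, 16, 4, 5, 2, 1]
extract-max #2 returns 25:
  remove root 25; move last element 1 to root → [1, 19, 22, 17, 7, 13, 12, 16, 4, 5, 2]
  1 vs larger child 22 at index 2, swap → [22, 19, 1, 17, 7, 13, 12, 16, 4, 5, 2]
  1 vs larger child 13 at index 5, swap → [22, 19, 13, 17, 7, 1, 12, 16, 4, 5, 2]
extract-max #3 returns 22:
  remove root 22; move last element 2 to root → [2, 19, 13, 17, 7, 1, 12, 16, 4, 5]
  2 vs larger child 19 at index 1, swap → [19, 2, 13, 17, 7, 1, 12, 16, 4, 5]
  2 vs larger child 17 at index 3, swap → [19, 17, 13, 2, 7, 1, 12, 16, 4, 5]
  2 vs larger child 16 at index 7, swap → [19, 17, 13, 16, 7, 1, 12, 2, 4, 5]
extract-max #4 returns 19:
  remove root 19; move last element 5 to root → [5, 17, 13, 16, 7, 1, 12, 2, 4]
  5 vs larger child 17 at index 1, swap → [17, 5, 13, 16, 7, 1, 12, 2, 4]
  5 vs larger child 16 at index 3, swap → [17, 16, 13, 5, 7, 1, 12, 2, 4]
extract-max #5 returns 17:
  remove root 17; move last element 4 to root → [4, 16, 13, 5, 7, 1, 12, 2]
  4 vs larger child 16 at index 1, swap → [16, 4, 13, 5, 7, 1, 12, 2]
  4 vs larger child 7 at index 4, swap → [16, 7, 13, 5, 4, 1, 12, 2]
extract-max #6 returns 16:
  remove root 16; move last element 2 to root → [2, 7, 13, 5, 4, 1, 12]
  2 vs larger child 13 at index 2, swap → [13, 7, 2, 5, 4, 1, 12]
  2 vs larger child 12 at index 6, swap → [13, 7, 12, 5, 4, 1, 2]

[13, 7, 12, 5, 4, 1, 2]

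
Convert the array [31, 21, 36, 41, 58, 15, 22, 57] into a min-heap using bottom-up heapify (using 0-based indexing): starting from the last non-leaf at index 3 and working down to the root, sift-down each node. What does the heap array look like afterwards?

sift down from index 3: already satisfies heap property
sift down from index 2:
  36 vs smaller child 15 at index 5, swap → [31, 21, 15, 41, 58, 36, 22, 57]
sift down from index 1: already satisfies heap property
sift down from index 0:
  31 vs smaller child 15 at index 2, swap → [15, 21, 31, 41, 58, 36, 22, 57]
  31 vs smaller child 22 at index 6, swap → [15, 21, 22, 41, 58, 36, 31, 57]

[15, 21, 22, 41, 58, 36, 31, 57]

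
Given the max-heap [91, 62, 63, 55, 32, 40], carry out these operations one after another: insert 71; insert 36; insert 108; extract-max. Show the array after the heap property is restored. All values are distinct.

[91, 62, 71, 55, 32, 40, 63, 36]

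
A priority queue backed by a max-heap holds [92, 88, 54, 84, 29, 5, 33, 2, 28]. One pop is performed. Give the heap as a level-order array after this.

remove root 92; move last element 28 to root → [28, 88, 54, 84, 29, 5, 33, 2]
28 vs larger child 88 at index 1, swap → [88, 28, 54, 84, 29, 5, 33, 2]
28 vs larger child 84 at index 3, swap → [88, 84, 54, 28, 29, 5, 33, 2]

[88, 84, 54, 28, 29, 5, 33, 2]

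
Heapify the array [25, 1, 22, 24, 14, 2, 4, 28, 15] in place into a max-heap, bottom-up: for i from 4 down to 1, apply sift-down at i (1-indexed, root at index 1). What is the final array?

sift down from index 4:
  24 vs larger child 28 at index 8, swap → [25, 1, 22, 28, 14, 2, 4, 24, 15]
sift down from index 3: already satisfies heap property
sift down from index 2:
  1 vs larger child 28 at index 4, swap → [25, 28, 22, 1, 14, 2, 4, 24, 15]
  1 vs larger child 24 at index 8, swap → [25, 28, 22, 24, 14, 2, 4, 1, 15]
sift down from index 1:
  25 vs larger child 28 at index 2, swap → [28, 25, 22, 24, 14, 2, 4, 1, 15]

[28, 25, 22, 24, 14, 2, 4, 1, 15]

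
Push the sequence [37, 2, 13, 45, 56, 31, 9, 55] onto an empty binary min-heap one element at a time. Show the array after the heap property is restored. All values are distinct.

[2, 37, 9, 45, 56, 31, 13, 55]

Insert 37:
  append 37 at index 0 → [37] (no swap needed)
Insert 2:
  append 2 at index 1 → [37, 2]
  2 < parent 37 at index 0, swap → [2, 37]
Insert 13:
  append 13 at index 2 → [2, 37, 13] (no swap needed)
Insert 45:
  append 45 at index 3 → [2, 37, 13, 45] (no swap needed)
Insert 56:
  append 56 at index 4 → [2, 37, 13, 45, 56] (no swap needed)
Insert 31:
  append 31 at index 5 → [2, 37, 13, 45, 56, 31] (no swap needed)
Insert 9:
  append 9 at index 6 → [2, 37, 13, 45, 56, 31, 9]
  9 < parent 13 at index 2, swap → [2, 37, 9, 45, 56, 31, 13]
Insert 55:
  append 55 at index 7 → [2, 37, 9, 45, 56, 31, 13, 55] (no swap needed)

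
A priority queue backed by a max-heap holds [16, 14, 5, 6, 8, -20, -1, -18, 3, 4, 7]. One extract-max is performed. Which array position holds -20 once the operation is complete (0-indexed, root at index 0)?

remove root 16; move last element 7 to root → [7, 14, 5, 6, 8, -20, -1, -18, 3, 4]
7 vs larger child 14 at index 1, swap → [14, 7, 5, 6, 8, -20, -1, -18, 3, 4]
7 vs larger child 8 at index 4, swap → [14, 8, 5, 6, 7, -20, -1, -18, 3, 4]
resulting array: [14, 8, 5, 6, 7, -20, -1, -18, 3, 4]

5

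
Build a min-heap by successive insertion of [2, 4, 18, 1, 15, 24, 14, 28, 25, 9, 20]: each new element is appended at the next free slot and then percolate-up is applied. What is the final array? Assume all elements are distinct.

[1, 2, 14, 4, 9, 24, 18, 28, 25, 15, 20]

Insert 2:
  append 2 at index 0 → [2] (no swap needed)
Insert 4:
  append 4 at index 1 → [2, 4] (no swap needed)
Insert 18:
  append 18 at index 2 → [2, 4, 18] (no swap needed)
Insert 1:
  append 1 at index 3 → [2, 4, 18, 1]
  1 < parent 4 at index 1, swap → [2, 1, 18, 4]
  1 < parent 2 at index 0, swap → [1, 2, 18, 4]
Insert 15:
  append 15 at index 4 → [1, 2, 18, 4, 15] (no swap needed)
Insert 24:
  append 24 at index 5 → [1, 2, 18, 4, 15, 24] (no swap needed)
Insert 14:
  append 14 at index 6 → [1, 2, 18, 4, 15, 24, 14]
  14 < parent 18 at index 2, swap → [1, 2, 14, 4, 15, 24, 18]
Insert 28:
  append 28 at index 7 → [1, 2, 14, 4, 15, 24, 18, 28] (no swap needed)
Insert 25:
  append 25 at index 8 → [1, 2, 14, 4, 15, 24, 18, 28, 25] (no swap needed)
Insert 9:
  append 9 at index 9 → [1, 2, 14, 4, 15, 24, 18, 28, 25, 9]
  9 < parent 15 at index 4, swap → [1, 2, 14, 4, 9, 24, 18, 28, 25, 15]
Insert 20:
  append 20 at index 10 → [1, 2, 14, 4, 9, 24, 18, 28, 25, 15, 20] (no swap needed)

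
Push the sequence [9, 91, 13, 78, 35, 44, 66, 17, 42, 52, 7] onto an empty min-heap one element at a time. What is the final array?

Insert 9:
  append 9 at index 0 → [9] (no swap needed)
Insert 91:
  append 91 at index 1 → [9, 91] (no swap needed)
Insert 13:
  append 13 at index 2 → [9, 91, 13] (no swap needed)
Insert 78:
  append 78 at index 3 → [9, 91, 13, 78]
  78 < parent 91 at index 1, swap → [9, 78, 13, 91]
Insert 35:
  append 35 at index 4 → [9, 78, 13, 91, 35]
  35 < parent 78 at index 1, swap → [9, 35, 13, 91, 78]
Insert 44:
  append 44 at index 5 → [9, 35, 13, 91, 78, 44] (no swap needed)
Insert 66:
  append 66 at index 6 → [9, 35, 13, 91, 78, 44, 66] (no swap needed)
Insert 17:
  append 17 at index 7 → [9, 35, 13, 91, 78, 44, 66, 17]
  17 < parent 91 at index 3, swap → [9, 35, 13, 17, 78, 44, 66, 91]
  17 < parent 35 at index 1, swap → [9, 17, 13, 35, 78, 44, 66, 91]
Insert 42:
  append 42 at index 8 → [9, 17, 13, 35, 78, 44, 66, 91, 42] (no swap needed)
Insert 52:
  append 52 at index 9 → [9, 17, 13, 35, 78, 44, 66, 91, 42, 52]
  52 < parent 78 at index 4, swap → [9, 17, 13, 35, 52, 44, 66, 91, 42, 78]
Insert 7:
  append 7 at index 10 → [9, 17, 13, 35, 52, 44, 66, 91, 42, 78, 7]
  7 < parent 52 at index 4, swap → [9, 17, 13, 35, 7, 44, 66, 91, 42, 78, 52]
  7 < parent 17 at index 1, swap → [9, 7, 13, 35, 17, 44, 66, 91, 42, 78, 52]
  7 < parent 9 at index 0, swap → [7, 9, 13, 35, 17, 44, 66, 91, 42, 78, 52]

[7, 9, 13, 35, 17, 44, 66, 91, 42, 78, 52]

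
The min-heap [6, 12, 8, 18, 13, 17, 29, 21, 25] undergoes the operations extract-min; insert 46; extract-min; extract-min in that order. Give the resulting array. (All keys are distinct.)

extract-min → returns 6:
  remove root 6; move last element 25 to root → [25, 12, 8, 18, 13, 17, 29, 21]
  25 vs smaller child 8 at index 2, swap → [8, 12, 25, 18, 13, 17, 29, 21]
  25 vs smaller child 17 at index 5, swap → [8, 12, 17, 18, 13, 25, 29, 21]
insert 46:
  append 46 at index 8 → [8, 12, 17, 18, 13, 25, 29, 21, 46] (no swap needed)
extract-min → returns 8:
  remove root 8; move last element 46 to root → [46, 12, 17, 18, 13, 25, 29, 21]
  46 vs smaller child 12 at index 1, swap → [12, 46, 17, 18, 13, 25, 29, 21]
  46 vs smaller child 13 at index 4, swap → [12, 13, 17, 18, 46, 25, 29, 21]
extract-min → returns 12:
  remove root 12; move last element 21 to root → [21, 13, 17, 18, 46, 25, 29]
  21 vs smaller child 13 at index 1, swap → [13, 21, 17, 18, 46, 25, 29]
  21 vs smaller child 18 at index 3, swap → [13, 18, 17, 21, 46, 25, 29]

[13, 18, 17, 21, 46, 25, 29]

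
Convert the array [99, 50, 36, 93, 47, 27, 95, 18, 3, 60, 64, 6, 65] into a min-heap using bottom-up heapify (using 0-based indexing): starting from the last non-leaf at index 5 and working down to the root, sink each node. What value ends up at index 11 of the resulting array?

sift down from index 5:
  27 vs smaller child 6 at index 11, swap → [99, 50, 36, 93, 47, 6, 95, 18, 3, 60, 64, 27, 65]
sift down from index 4: already satisfies heap property
sift down from index 3:
  93 vs smaller child 3 at index 8, swap → [99, 50, 36, 3, 47, 6, 95, 18, 93, 60, 64, 27, 65]
sift down from index 2:
  36 vs smaller child 6 at index 5, swap → [99, 50, 6, 3, 47, 36, 95, 18, 93, 60, 64, 27, 65]
  36 vs smaller child 27 at index 11, swap → [99, 50, 6, 3, 47, 27, 95, 18, 93, 60, 64, 36, 65]
sift down from index 1:
  50 vs smaller child 3 at index 3, swap → [99, 3, 6, 50, 47, 27, 95, 18, 93, 60, 64, 36, 65]
  50 vs smaller child 18 at index 7, swap → [99, 3, 6, 18, 47, 27, 95, 50, 93, 60, 64, 36, 65]
sift down from index 0:
  99 vs smaller child 3 at index 1, swap → [3, 99, 6, 18, 47, 27, 95, 50, 93, 60, 64, 36, 65]
  99 vs smaller child 18 at index 3, swap → [3, 18, 6, 99, 47, 27, 95, 50, 93, 60, 64, 36, 65]
  99 vs smaller child 50 at index 7, swap → [3, 18, 6, 50, 47, 27, 95, 99, 93, 60, 64, 36, 65]
resulting array: [3, 18, 6, 50, 47, 27, 95, 99, 93, 60, 64, 36, 65]

36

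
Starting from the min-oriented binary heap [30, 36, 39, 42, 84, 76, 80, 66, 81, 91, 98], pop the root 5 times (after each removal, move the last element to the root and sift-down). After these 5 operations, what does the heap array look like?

extract-min #1 returns 30:
  remove root 30; move last element 98 to root → [98, 36, 39, 42, 84, 76, 80, 66, 81, 91]
  98 vs smaller child 36 at index 1, swap → [36, 98, 39, 42, 84, 76, 80, 66, 81, 91]
  98 vs smaller child 42 at index 3, swap → [36, 42, 39, 98, 84, 76, 80, 66, 81, 91]
  98 vs smaller child 66 at index 7, swap → [36, 42, 39, 66, 84, 76, 80, 98, 81, 91]
extract-min #2 returns 36:
  remove root 36; move last element 91 to root → [91, 42, 39, 66, 84, 76, 80, 98, 81]
  91 vs smaller child 39 at index 2, swap → [39, 42, 91, 66, 84, 76, 80, 98, 81]
  91 vs smaller child 76 at index 5, swap → [39, 42, 76, 66, 84, 91, 80, 98, 81]
extract-min #3 returns 39:
  remove root 39; move last element 81 to root → [81, 42, 76, 66, 84, 91, 80, 98]
  81 vs smaller child 42 at index 1, swap → [42, 81, 76, 66, 84, 91, 80, 98]
  81 vs smaller child 66 at index 3, swap → [42, 66, 76, 81, 84, 91, 80, 98]
extract-min #4 returns 42:
  remove root 42; move last element 98 to root → [98, 66, 76, 81, 84, 91, 80]
  98 vs smaller child 66 at index 1, swap → [66, 98, 76, 81, 84, 91, 80]
  98 vs smaller child 81 at index 3, swap → [66, 81, 76, 98, 84, 91, 80]
extract-min #5 returns 66:
  remove root 66; move last element 80 to root → [80, 81, 76, 98, 84, 91]
  80 vs smaller child 76 at index 2, swap → [76, 81, 80, 98, 84, 91]

[76, 81, 80, 98, 84, 91]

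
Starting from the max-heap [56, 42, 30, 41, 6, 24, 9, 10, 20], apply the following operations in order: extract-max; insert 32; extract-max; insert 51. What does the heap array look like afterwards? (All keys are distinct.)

[51, 41, 30, 32, 6, 24, 9, 10, 20]

extract-max → returns 56:
  remove root 56; move last element 20 to root → [20, 42, 30, 41, 6, 24, 9, 10]
  20 vs larger child 42 at index 1, swap → [42, 20, 30, 41, 6, 24, 9, 10]
  20 vs larger child 41 at index 3, swap → [42, 41, 30, 20, 6, 24, 9, 10]
insert 32:
  append 32 at index 8 → [42, 41, 30, 20, 6, 24, 9, 10, 32]
  32 > parent 20 at index 3, swap → [42, 41, 30, 32, 6, 24, 9, 10, 20]
extract-max → returns 42:
  remove root 42; move last element 20 to root → [20, 41, 30, 32, 6, 24, 9, 10]
  20 vs larger child 41 at index 1, swap → [41, 20, 30, 32, 6, 24, 9, 10]
  20 vs larger child 32 at index 3, swap → [41, 32, 30, 20, 6, 24, 9, 10]
insert 51:
  append 51 at index 8 → [41, 32, 30, 20, 6, 24, 9, 10, 51]
  51 > parent 20 at index 3, swap → [41, 32, 30, 51, 6, 24, 9, 10, 20]
  51 > parent 32 at index 1, swap → [41, 51, 30, 32, 6, 24, 9, 10, 20]
  51 > parent 41 at index 0, swap → [51, 41, 30, 32, 6, 24, 9, 10, 20]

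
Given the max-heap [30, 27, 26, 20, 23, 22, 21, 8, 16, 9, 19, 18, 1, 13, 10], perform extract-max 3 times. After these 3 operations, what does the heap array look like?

[23, 20, 22, 16, 19, 18, 21, 8, 1, 9, 10, 13]

extract-max #1 returns 30:
  remove root 30; move last element 10 to root → [10, 27, 26, 20, 23, 22, 21, 8, 16, 9, 19, 18, 1, 13]
  10 vs larger child 27 at index 1, swap → [27, 10, 26, 20, 23, 22, 21, 8, 16, 9, 19, 18, 1, 13]
  10 vs larger child 23 at index 4, swap → [27, 23, 26, 20, 10, 22, 21, 8, 16, 9, 19, 18, 1, 13]
  10 vs larger child 19 at index 10, swap → [27, 23, 26, 20, 19, 22, 21, 8, 16, 9, 10, 18, 1, 13]
extract-max #2 returns 27:
  remove root 27; move last element 13 to root → [13, 23, 26, 20, 19, 22, 21, 8, 16, 9, 10, 18, 1]
  13 vs larger child 26 at index 2, swap → [26, 23, 13, 20, 19, 22, 21, 8, 16, 9, 10, 18, 1]
  13 vs larger child 22 at index 5, swap → [26, 23, 22, 20, 19, 13, 21, 8, 16, 9, 10, 18, 1]
  13 vs larger child 18 at index 11, swap → [26, 23, 22, 20, 19, 18, 21, 8, 16, 9, 10, 13, 1]
extract-max #3 returns 26:
  remove root 26; move last element 1 to root → [1, 23, 22, 20, 19, 18, 21, 8, 16, 9, 10, 13]
  1 vs larger child 23 at index 1, swap → [23, 1, 22, 20, 19, 18, 21, 8, 16, 9, 10, 13]
  1 vs larger child 20 at index 3, swap → [23, 20, 22, 1, 19, 18, 21, 8, 16, 9, 10, 13]
  1 vs larger child 16 at index 8, swap → [23, 20, 22, 16, 19, 18, 21, 8, 1, 9, 10, 13]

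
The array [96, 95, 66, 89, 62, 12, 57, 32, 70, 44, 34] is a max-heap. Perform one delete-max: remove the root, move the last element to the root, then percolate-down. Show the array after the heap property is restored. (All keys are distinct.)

remove root 96; move last element 34 to root → [34, 95, 66, 89, 62, 12, 57, 32, 70, 44]
34 vs larger child 95 at index 1, swap → [95, 34, 66, 89, 62, 12, 57, 32, 70, 44]
34 vs larger child 89 at index 3, swap → [95, 89, 66, 34, 62, 12, 57, 32, 70, 44]
34 vs larger child 70 at index 8, swap → [95, 89, 66, 70, 62, 12, 57, 32, 34, 44]

[95, 89, 66, 70, 62, 12, 57, 32, 34, 44]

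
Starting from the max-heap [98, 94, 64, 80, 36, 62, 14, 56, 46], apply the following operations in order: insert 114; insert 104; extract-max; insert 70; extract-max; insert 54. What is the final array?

insert 114:
  append 114 at index 9 → [98, 94, 64, 80, 36, 62, 14, 56, 46, 114]
  114 > parent 36 at index 4, swap → [98, 94, 64, 80, 114, 62, 14, 56, 46, 36]
  114 > parent 94 at index 1, swap → [98, 114, 64, 80, 94, 62, 14, 56, 46, 36]
  114 > parent 98 at index 0, swap → [114, 98, 64, 80, 94, 62, 14, 56, 46, 36]
insert 104:
  append 104 at index 10 → [114, 98, 64, 80, 94, 62, 14, 56, 46, 36, 104]
  104 > parent 94 at index 4, swap → [114, 98, 64, 80, 104, 62, 14, 56, 46, 36, 94]
  104 > parent 98 at index 1, swap → [114, 104, 64, 80, 98, 62, 14, 56, 46, 36, 94]
extract-max → returns 114:
  remove root 114; move last element 94 to root → [94, 104, 64, 80, 98, 62, 14, 56, 46, 36]
  94 vs larger child 104 at index 1, swap → [104, 94, 64, 80, 98, 62, 14, 56, 46, 36]
  94 vs larger child 98 at index 4, swap → [104, 98, 64, 80, 94, 62, 14, 56, 46, 36]
insert 70:
  append 70 at index 10 → [104, 98, 64, 80, 94, 62, 14, 56, 46, 36, 70] (no swap needed)
extract-max → returns 104:
  remove root 104; move last element 70 to root → [70, 98, 64, 80, 94, 62, 14, 56, 46, 36]
  70 vs larger child 98 at index 1, swap → [98, 70, 64, 80, 94, 62, 14, 56, 46, 36]
  70 vs larger child 94 at index 4, swap → [98, 94, 64, 80, 70, 62, 14, 56, 46, 36]
insert 54:
  append 54 at index 10 → [98, 94, 64, 80, 70, 62, 14, 56, 46, 36, 54] (no swap needed)

[98, 94, 64, 80, 70, 62, 14, 56, 46, 36, 54]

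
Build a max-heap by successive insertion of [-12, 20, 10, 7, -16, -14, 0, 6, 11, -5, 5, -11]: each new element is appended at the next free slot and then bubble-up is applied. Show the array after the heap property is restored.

[20, 11, 10, 7, 5, -11, 0, -12, 6, -16, -5, -14]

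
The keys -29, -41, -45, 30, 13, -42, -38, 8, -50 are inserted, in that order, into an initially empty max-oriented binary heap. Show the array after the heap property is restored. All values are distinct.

Insert -29:
  append -29 at index 0 → [-29] (no swap needed)
Insert -41:
  append -41 at index 1 → [-29, -41] (no swap needed)
Insert -45:
  append -45 at index 2 → [-29, -41, -45] (no swap needed)
Insert 30:
  append 30 at index 3 → [-29, -41, -45, 30]
  30 > parent -41 at index 1, swap → [-29, 30, -45, -41]
  30 > parent -29 at index 0, swap → [30, -29, -45, -41]
Insert 13:
  append 13 at index 4 → [30, -29, -45, -41, 13]
  13 > parent -29 at index 1, swap → [30, 13, -45, -41, -29]
Insert -42:
  append -42 at index 5 → [30, 13, -45, -41, -29, -42]
  -42 > parent -45 at index 2, swap → [30, 13, -42, -41, -29, -45]
Insert -38:
  append -38 at index 6 → [30, 13, -42, -41, -29, -45, -38]
  -38 > parent -42 at index 2, swap → [30, 13, -38, -41, -29, -45, -42]
Insert 8:
  append 8 at index 7 → [30, 13, -38, -41, -29, -45, -42, 8]
  8 > parent -41 at index 3, swap → [30, 13, -38, 8, -29, -45, -42, -41]
Insert -50:
  append -50 at index 8 → [30, 13, -38, 8, -29, -45, -42, -41, -50] (no swap needed)

[30, 13, -38, 8, -29, -45, -42, -41, -50]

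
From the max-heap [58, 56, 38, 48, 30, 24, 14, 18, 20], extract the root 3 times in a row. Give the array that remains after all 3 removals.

[38, 30, 24, 20, 18, 14]

extract-max #1 returns 58:
  remove root 58; move last element 20 to root → [20, 56, 38, 48, 30, 24, 14, 18]
  20 vs larger child 56 at index 1, swap → [56, 20, 38, 48, 30, 24, 14, 18]
  20 vs larger child 48 at index 3, swap → [56, 48, 38, 20, 30, 24, 14, 18]
extract-max #2 returns 56:
  remove root 56; move last element 18 to root → [18, 48, 38, 20, 30, 24, 14]
  18 vs larger child 48 at index 1, swap → [48, 18, 38, 20, 30, 24, 14]
  18 vs larger child 30 at index 4, swap → [48, 30, 38, 20, 18, 24, 14]
extract-max #3 returns 48:
  remove root 48; move last element 14 to root → [14, 30, 38, 20, 18, 24]
  14 vs larger child 38 at index 2, swap → [38, 30, 14, 20, 18, 24]
  14 vs only child 24 at index 5, swap → [38, 30, 24, 20, 18, 14]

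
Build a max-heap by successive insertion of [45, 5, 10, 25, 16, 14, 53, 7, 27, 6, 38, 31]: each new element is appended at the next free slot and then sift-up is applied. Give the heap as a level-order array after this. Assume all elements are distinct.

[53, 38, 45, 25, 27, 31, 14, 5, 7, 6, 16, 10]

Insert 45:
  append 45 at index 0 → [45] (no swap needed)
Insert 5:
  append 5 at index 1 → [45, 5] (no swap needed)
Insert 10:
  append 10 at index 2 → [45, 5, 10] (no swap needed)
Insert 25:
  append 25 at index 3 → [45, 5, 10, 25]
  25 > parent 5 at index 1, swap → [45, 25, 10, 5]
Insert 16:
  append 16 at index 4 → [45, 25, 10, 5, 16] (no swap needed)
Insert 14:
  append 14 at index 5 → [45, 25, 10, 5, 16, 14]
  14 > parent 10 at index 2, swap → [45, 25, 14, 5, 16, 10]
Insert 53:
  append 53 at index 6 → [45, 25, 14, 5, 16, 10, 53]
  53 > parent 14 at index 2, swap → [45, 25, 53, 5, 16, 10, 14]
  53 > parent 45 at index 0, swap → [53, 25, 45, 5, 16, 10, 14]
Insert 7:
  append 7 at index 7 → [53, 25, 45, 5, 16, 10, 14, 7]
  7 > parent 5 at index 3, swap → [53, 25, 45, 7, 16, 10, 14, 5]
Insert 27:
  append 27 at index 8 → [53, 25, 45, 7, 16, 10, 14, 5, 27]
  27 > parent 7 at index 3, swap → [53, 25, 45, 27, 16, 10, 14, 5, 7]
  27 > parent 25 at index 1, swap → [53, 27, 45, 25, 16, 10, 14, 5, 7]
Insert 6:
  append 6 at index 9 → [53, 27, 45, 25, 16, 10, 14, 5, 7, 6] (no swap needed)
Insert 38:
  append 38 at index 10 → [53, 27, 45, 25, 16, 10, 14, 5, 7, 6, 38]
  38 > parent 16 at index 4, swap → [53, 27, 45, 25, 38, 10, 14, 5, 7, 6, 16]
  38 > parent 27 at index 1, swap → [53, 38, 45, 25, 27, 10, 14, 5, 7, 6, 16]
Insert 31:
  append 31 at index 11 → [53, 38, 45, 25, 27, 10, 14, 5, 7, 6, 16, 31]
  31 > parent 10 at index 5, swap → [53, 38, 45, 25, 27, 31, 14, 5, 7, 6, 16, 10]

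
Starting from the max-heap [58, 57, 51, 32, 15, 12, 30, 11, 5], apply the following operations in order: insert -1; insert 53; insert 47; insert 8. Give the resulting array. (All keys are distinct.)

[58, 57, 51, 32, 53, 47, 30, 11, 5, -1, 15, 12, 8]

insert -1:
  append -1 at index 9 → [58, 57, 51, 32, 15, 12, 30, 11, 5, -1] (no swap needed)
insert 53:
  append 53 at index 10 → [58, 57, 51, 32, 15, 12, 30, 11, 5, -1, 53]
  53 > parent 15 at index 4, swap → [58, 57, 51, 32, 53, 12, 30, 11, 5, -1, 15]
insert 47:
  append 47 at index 11 → [58, 57, 51, 32, 53, 12, 30, 11, 5, -1, 15, 47]
  47 > parent 12 at index 5, swap → [58, 57, 51, 32, 53, 47, 30, 11, 5, -1, 15, 12]
insert 8:
  append 8 at index 12 → [58, 57, 51, 32, 53, 47, 30, 11, 5, -1, 15, 12, 8] (no swap needed)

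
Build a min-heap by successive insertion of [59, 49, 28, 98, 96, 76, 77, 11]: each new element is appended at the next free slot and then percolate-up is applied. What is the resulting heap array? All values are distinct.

[11, 28, 49, 59, 96, 76, 77, 98]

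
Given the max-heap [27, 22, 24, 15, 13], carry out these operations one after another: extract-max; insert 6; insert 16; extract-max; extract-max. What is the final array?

[16, 15, 6, 13]

extract-max → returns 27:
  remove root 27; move last element 13 to root → [13, 22, 24, 15]
  13 vs larger child 24 at index 2, swap → [24, 22, 13, 15]
insert 6:
  append 6 at index 4 → [24, 22, 13, 15, 6] (no swap needed)
insert 16:
  append 16 at index 5 → [24, 22, 13, 15, 6, 16]
  16 > parent 13 at index 2, swap → [24, 22, 16, 15, 6, 13]
extract-max → returns 24:
  remove root 24; move last element 13 to root → [13, 22, 16, 15, 6]
  13 vs larger child 22 at index 1, swap → [22, 13, 16, 15, 6]
  13 vs larger child 15 at index 3, swap → [22, 15, 16, 13, 6]
extract-max → returns 22:
  remove root 22; move last element 6 to root → [6, 15, 16, 13]
  6 vs larger child 16 at index 2, swap → [16, 15, 6, 13]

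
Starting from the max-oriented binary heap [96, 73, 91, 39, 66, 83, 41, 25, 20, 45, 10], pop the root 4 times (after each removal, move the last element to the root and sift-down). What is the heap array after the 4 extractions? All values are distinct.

[66, 39, 45, 25, 20, 10, 41]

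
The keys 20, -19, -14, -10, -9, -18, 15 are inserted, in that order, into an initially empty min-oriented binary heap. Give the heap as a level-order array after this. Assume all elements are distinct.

Insert 20:
  append 20 at index 0 → [20] (no swap needed)
Insert -19:
  append -19 at index 1 → [20, -19]
  -19 < parent 20 at index 0, swap → [-19, 20]
Insert -14:
  append -14 at index 2 → [-19, 20, -14] (no swap needed)
Insert -10:
  append -10 at index 3 → [-19, 20, -14, -10]
  -10 < parent 20 at index 1, swap → [-19, -10, -14, 20]
Insert -9:
  append -9 at index 4 → [-19, -10, -14, 20, -9] (no swap needed)
Insert -18:
  append -18 at index 5 → [-19, -10, -14, 20, -9, -18]
  -18 < parent -14 at index 2, swap → [-19, -10, -18, 20, -9, -14]
Insert 15:
  append 15 at index 6 → [-19, -10, -18, 20, -9, -14, 15] (no swap needed)

[-19, -10, -18, 20, -9, -14, 15]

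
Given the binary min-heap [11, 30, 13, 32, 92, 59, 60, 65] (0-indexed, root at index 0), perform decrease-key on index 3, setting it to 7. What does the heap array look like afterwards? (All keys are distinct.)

set index 3 from 32 to 7 → [11, 30, 13, 7, 92, 59, 60, 65]
7 < parent 30 at index 1, swap → [11, 7, 13, 30, 92, 59, 60, 65]
7 < parent 11 at index 0, swap → [7, 11, 13, 30, 92, 59, 60, 65]

[7, 11, 13, 30, 92, 59, 60, 65]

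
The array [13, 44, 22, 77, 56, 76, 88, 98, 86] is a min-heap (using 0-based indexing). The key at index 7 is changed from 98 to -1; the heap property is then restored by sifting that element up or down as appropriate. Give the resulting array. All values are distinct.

set index 7 from 98 to -1 → [13, 44, 22, 77, 56, 76, 88, -1, 86]
-1 < parent 77 at index 3, swap → [13, 44, 22, -1, 56, 76, 88, 77, 86]
-1 < parent 44 at index 1, swap → [13, -1, 22, 44, 56, 76, 88, 77, 86]
-1 < parent 13 at index 0, swap → [-1, 13, 22, 44, 56, 76, 88, 77, 86]

[-1, 13, 22, 44, 56, 76, 88, 77, 86]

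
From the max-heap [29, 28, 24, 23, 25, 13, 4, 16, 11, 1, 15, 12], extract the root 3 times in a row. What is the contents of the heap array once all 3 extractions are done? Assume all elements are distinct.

extract-max #1 returns 29:
  remove root 29; move last element 12 to root → [12, 28, 24, 23, 25, 13, 4, 16, 11, 1, 15]
  12 vs larger child 28 at index 1, swap → [28, 12, 24, 23, 25, 13, 4, 16, 11, 1, 15]
  12 vs larger child 25 at index 4, swap → [28, 25, 24, 23, 12, 13, 4, 16, 11, 1, 15]
  12 vs larger child 15 at index 10, swap → [28, 25, 24, 23, 15, 13, 4, 16, 11, 1, 12]
extract-max #2 returns 28:
  remove root 28; move last element 12 to root → [12, 25, 24, 23, 15, 13, 4, 16, 11, 1]
  12 vs larger child 25 at index 1, swap → [25, 12, 24, 23, 15, 13, 4, 16, 11, 1]
  12 vs larger child 23 at index 3, swap → [25, 23, 24, 12, 15, 13, 4, 16, 11, 1]
  12 vs larger child 16 at index 7, swap → [25, 23, 24, 16, 15, 13, 4, 12, 11, 1]
extract-max #3 returns 25:
  remove root 25; move last element 1 to root → [1, 23, 24, 16, 15, 13, 4, 12, 11]
  1 vs larger child 24 at index 2, swap → [24, 23, 1, 16, 15, 13, 4, 12, 11]
  1 vs larger child 13 at index 5, swap → [24, 23, 13, 16, 15, 1, 4, 12, 11]

[24, 23, 13, 16, 15, 1, 4, 12, 11]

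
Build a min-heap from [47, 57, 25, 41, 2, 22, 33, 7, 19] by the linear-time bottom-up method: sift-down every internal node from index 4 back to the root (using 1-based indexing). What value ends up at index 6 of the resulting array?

sift down from index 4:
  41 vs smaller child 7 at index 8, swap → [47, 57, 25, 7, 2, 22, 33, 41, 19]
sift down from index 3:
  25 vs smaller child 22 at index 6, swap → [47, 57, 22, 7, 2, 25, 33, 41, 19]
sift down from index 2:
  57 vs smaller child 2 at index 5, swap → [47, 2, 22, 7, 57, 25, 33, 41, 19]
sift down from index 1:
  47 vs smaller child 2 at index 2, swap → [2, 47, 22, 7, 57, 25, 33, 41, 19]
  47 vs smaller child 7 at index 4, swap → [2, 7, 22, 47, 57, 25, 33, 41, 19]
  47 vs smaller child 19 at index 9, swap → [2, 7, 22, 19, 57, 25, 33, 41, 47]
resulting array: [2, 7, 22, 19, 57, 25, 33, 41, 47]

25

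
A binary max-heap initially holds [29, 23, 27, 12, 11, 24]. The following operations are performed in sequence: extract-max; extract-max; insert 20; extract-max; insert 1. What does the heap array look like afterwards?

[23, 20, 11, 12, 1]

extract-max → returns 29:
  remove root 29; move last element 24 to root → [24, 23, 27, 12, 11]
  24 vs larger child 27 at index 2, swap → [27, 23, 24, 12, 11]
extract-max → returns 27:
  remove root 27; move last element 11 to root → [11, 23, 24, 12]
  11 vs larger child 24 at index 2, swap → [24, 23, 11, 12]
insert 20:
  append 20 at index 4 → [24, 23, 11, 12, 20] (no swap needed)
extract-max → returns 24:
  remove root 24; move last element 20 to root → [20, 23, 11, 12]
  20 vs larger child 23 at index 1, swap → [23, 20, 11, 12]
insert 1:
  append 1 at index 4 → [23, 20, 11, 12, 1] (no swap needed)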